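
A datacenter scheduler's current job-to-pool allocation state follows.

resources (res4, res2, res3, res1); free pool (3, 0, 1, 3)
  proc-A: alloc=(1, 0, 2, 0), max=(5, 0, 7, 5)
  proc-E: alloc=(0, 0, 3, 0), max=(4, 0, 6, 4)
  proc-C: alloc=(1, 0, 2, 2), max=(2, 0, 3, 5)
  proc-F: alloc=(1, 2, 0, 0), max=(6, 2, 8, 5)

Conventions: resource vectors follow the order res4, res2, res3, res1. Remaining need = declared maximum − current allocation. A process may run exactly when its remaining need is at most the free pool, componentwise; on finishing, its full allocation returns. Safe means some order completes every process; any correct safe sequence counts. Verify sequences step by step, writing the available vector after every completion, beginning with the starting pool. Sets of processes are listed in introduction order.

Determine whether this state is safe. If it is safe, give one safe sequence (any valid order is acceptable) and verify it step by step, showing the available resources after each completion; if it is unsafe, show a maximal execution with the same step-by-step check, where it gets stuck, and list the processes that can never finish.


SAFE. One safe sequence: proc-C, proc-E, proc-A, proc-F.
Key observation: the first exact fit in this order is proc-C — it needs (1, 0, 1, 3) with (3, 0, 1, 3) free, meeting a requested resource to the last unit.
Check, step by step:
  pool = (3, 0, 1, 3)
  run proc-C (needs (1, 0, 1, 3), free (3, 0, 1, 3)); after release of (1, 0, 2, 2) the pool is (4, 0, 3, 5)
  run proc-E (needs (4, 0, 3, 4), free (4, 0, 3, 5)); after release of (0, 0, 3, 0) the pool is (4, 0, 6, 5)
  run proc-A (needs (4, 0, 5, 5), free (4, 0, 6, 5)); after release of (1, 0, 2, 0) the pool is (5, 0, 8, 5)
  run proc-F (needs (5, 0, 8, 5), free (5, 0, 8, 5)); after release of (1, 2, 0, 0) the pool is (6, 2, 8, 5)


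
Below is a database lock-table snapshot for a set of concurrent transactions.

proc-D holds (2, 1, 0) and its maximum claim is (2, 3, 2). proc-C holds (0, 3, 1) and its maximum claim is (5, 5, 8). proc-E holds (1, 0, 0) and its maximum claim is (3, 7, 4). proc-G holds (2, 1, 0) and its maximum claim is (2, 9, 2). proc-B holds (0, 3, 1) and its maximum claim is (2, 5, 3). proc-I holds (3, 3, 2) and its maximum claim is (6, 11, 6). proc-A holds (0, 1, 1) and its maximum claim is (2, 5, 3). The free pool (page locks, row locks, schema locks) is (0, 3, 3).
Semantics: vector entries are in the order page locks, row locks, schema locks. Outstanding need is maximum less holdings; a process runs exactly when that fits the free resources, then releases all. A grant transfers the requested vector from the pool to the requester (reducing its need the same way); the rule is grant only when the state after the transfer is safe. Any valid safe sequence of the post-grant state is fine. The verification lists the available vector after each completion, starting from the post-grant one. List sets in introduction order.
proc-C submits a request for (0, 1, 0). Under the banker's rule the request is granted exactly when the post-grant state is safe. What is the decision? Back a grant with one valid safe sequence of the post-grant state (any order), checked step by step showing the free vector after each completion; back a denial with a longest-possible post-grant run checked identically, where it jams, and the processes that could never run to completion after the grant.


DENY. Granting would leave the state unsafe.
Key observation: after proc-D, proc-B, proc-A, proc-E the pool peaks at (3, 7, 5), and each blocked process is short somewhere: proc-C on page locks, schema locks; proc-G on row locks; proc-I on row locks.
Pretend the grant happened; the run proc-D, proc-B, proc-A, proc-E goes as far as possible. Check, step by step:
  pool = (0, 2, 3)
  proc-D needs (0, 2, 2) <= (0, 2, 3) -> finishes; pool += (2, 1, 0) = (2, 3, 3)
  proc-B needs (2, 2, 2) <= (2, 3, 3) -> finishes; pool += (0, 3, 1) = (2, 6, 4)
  proc-A needs (2, 4, 2) <= (2, 6, 4) -> finishes; pool += (0, 1, 1) = (2, 7, 5)
  proc-E needs (2, 7, 4) <= (2, 7, 5) -> finishes; pool += (1, 0, 0) = (3, 7, 5)
  proc-C still needs (5, 1, 7) but only (3, 7, 5) is free — short on page locks and schema locks
  proc-G still needs (0, 8, 2) but only (3, 7, 5) is free — short on row locks
  proc-I still needs (3, 8, 4) but only (3, 7, 5) is free — short on row locks
Had the request been granted, proc-C, proc-G and proc-I could never finish.


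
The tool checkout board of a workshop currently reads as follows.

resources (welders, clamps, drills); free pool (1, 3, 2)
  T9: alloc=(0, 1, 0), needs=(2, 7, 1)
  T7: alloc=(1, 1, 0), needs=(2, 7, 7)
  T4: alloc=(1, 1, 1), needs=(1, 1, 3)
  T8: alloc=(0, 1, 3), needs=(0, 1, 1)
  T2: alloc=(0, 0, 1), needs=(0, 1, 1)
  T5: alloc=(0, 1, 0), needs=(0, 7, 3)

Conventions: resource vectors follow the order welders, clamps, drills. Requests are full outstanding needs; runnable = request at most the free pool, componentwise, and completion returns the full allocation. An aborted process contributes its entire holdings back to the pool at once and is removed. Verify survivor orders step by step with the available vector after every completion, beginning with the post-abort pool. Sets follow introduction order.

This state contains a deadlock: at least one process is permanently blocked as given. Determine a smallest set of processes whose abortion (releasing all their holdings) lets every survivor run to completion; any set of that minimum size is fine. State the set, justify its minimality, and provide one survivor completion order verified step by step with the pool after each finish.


Abort T9 and T5.
Key observation: the returned (0, 2, 0) from T9 and T5 is what brings T7 — unrunnable before, under any order — into play at step 4.
No one abort is enough; case by case: T9 alone leaves T7 blocked (short on clamps); T7 alone leaves T9 blocked (short on clamps); T4 alone leaves T9 blocked (short on clamps); T8 alone leaves T9 blocked (short on clamps); T2 alone leaves T9 blocked (short on clamps); T5 alone leaves T9 blocked (short on clamps).
One survivor order: T8, T4, T2, T7. Verifying each step (post-abort pool first):
  pool = (1, 5, 2)
  T8: need (0, 1, 1) fits (1, 5, 2); releases (0, 1, 3), pool now (1, 6, 5)
  T4: need (1, 1, 3) fits (1, 6, 5); releases (1, 1, 1), pool now (2, 7, 6)
  T2: need (0, 1, 1) fits (2, 7, 6); releases (0, 0, 1), pool now (2, 7, 7)
  T7: need (2, 7, 7) fits (2, 7, 7); releases (1, 1, 0), pool now (3, 8, 7)


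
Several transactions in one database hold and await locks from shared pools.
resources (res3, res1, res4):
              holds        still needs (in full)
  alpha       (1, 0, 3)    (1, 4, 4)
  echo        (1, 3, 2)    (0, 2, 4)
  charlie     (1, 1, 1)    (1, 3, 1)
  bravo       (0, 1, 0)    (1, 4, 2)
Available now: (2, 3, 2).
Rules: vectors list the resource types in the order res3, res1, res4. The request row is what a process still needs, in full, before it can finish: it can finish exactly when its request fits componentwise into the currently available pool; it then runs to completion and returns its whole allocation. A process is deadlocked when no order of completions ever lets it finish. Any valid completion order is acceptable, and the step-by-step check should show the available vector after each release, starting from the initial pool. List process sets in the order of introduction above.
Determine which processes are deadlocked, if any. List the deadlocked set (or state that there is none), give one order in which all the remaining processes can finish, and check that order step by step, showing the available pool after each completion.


The deadlocked set is alpha and echo.
Key observation: the pool after charlie, bravo is (3, 5, 3); every surviving request exceeds it in res4, so progress ends there.
One completion order for the rest: charlie, bravo. Check, step by step:
  pool = (2, 3, 2)
  charlie needs (1, 3, 1) <= (2, 3, 2) -> finishes; pool += (1, 1, 1) = (3, 4, 3)
  bravo needs (1, 4, 2) <= (3, 4, 3) -> finishes; pool += (0, 1, 0) = (3, 5, 3)
None of the blocked processes ever fits:
  alpha cannot run: need (1, 4, 4) vs free (3, 5, 3) (insufficient res4)
  echo cannot run: need (0, 2, 4) vs free (3, 5, 3) (insufficient res4)


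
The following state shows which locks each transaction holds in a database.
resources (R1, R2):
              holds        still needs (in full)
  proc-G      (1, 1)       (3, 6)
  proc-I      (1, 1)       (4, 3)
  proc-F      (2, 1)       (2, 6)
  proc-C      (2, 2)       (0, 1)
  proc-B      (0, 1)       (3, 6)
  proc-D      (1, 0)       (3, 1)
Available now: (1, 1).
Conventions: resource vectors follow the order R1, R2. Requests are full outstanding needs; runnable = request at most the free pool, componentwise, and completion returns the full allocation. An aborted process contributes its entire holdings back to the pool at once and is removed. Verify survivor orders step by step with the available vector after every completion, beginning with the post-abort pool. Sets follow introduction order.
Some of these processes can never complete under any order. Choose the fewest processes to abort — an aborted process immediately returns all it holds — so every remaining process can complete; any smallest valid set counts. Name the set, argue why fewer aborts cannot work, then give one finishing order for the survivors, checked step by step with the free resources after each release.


Abort proc-G and proc-F.
Key observation: proc-B could never have finished before the abort; with (3, 2) returned by proc-G and proc-F, it fits at step 4.
Minimality, checking each single-abort alternative: proc-G alone leaves proc-F blocked (short on R2); proc-I alone leaves proc-G blocked (short on R2); proc-F alone leaves proc-G blocked (short on R2); proc-C alone leaves proc-G blocked (short on R2); proc-B alone leaves proc-G blocked (short on R2); proc-D alone leaves proc-G blocked (short on R2).
Survivors finish in the order: proc-D, proc-C, proc-I, proc-B. Verifying each step (pool after the aborts first):
  pool = (4, 3)
  run proc-D (needs (3, 1), free (4, 3)); after release of (1, 0) the pool is (5, 3)
  run proc-C (needs (0, 1), free (5, 3)); after release of (2, 2) the pool is (7, 5)
  run proc-I (needs (4, 3), free (7, 5)); after release of (1, 1) the pool is (8, 6)
  run proc-B (needs (3, 6), free (8, 6)); after release of (0, 1) the pool is (8, 7)


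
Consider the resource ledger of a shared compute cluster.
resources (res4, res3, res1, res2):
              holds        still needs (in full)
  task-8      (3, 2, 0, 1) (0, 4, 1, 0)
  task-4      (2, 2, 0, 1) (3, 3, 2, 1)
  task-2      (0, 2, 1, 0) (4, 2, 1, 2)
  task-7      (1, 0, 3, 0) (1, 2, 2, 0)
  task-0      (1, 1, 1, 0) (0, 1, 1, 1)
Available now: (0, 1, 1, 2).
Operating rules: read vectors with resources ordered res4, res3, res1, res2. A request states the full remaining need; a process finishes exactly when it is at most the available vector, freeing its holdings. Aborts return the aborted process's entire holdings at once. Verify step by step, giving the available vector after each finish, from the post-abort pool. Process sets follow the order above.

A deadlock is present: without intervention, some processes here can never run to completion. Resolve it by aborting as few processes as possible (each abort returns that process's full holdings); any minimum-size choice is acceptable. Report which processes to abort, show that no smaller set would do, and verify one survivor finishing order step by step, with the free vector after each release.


The answer: abort task-8.
Key observation: task-2 could never have finished before the abort; with (3, 2, 0, 1) returned by task-8, it fits at step 2.
Why nothing smaller works: aborting no one leaves the state deadlocked as given.
One survivor order: task-0, task-2, task-4, task-7. Check, step by step (post-abort pool first):
  pool = (3, 3, 1, 3)
  task-0 needs (0, 1, 1, 1) <= (3, 3, 1, 3) -> finishes; pool += (1, 1, 1, 0) = (4, 4, 2, 3)
  task-2 needs (4, 2, 1, 2) <= (4, 4, 2, 3) -> finishes; pool += (0, 2, 1, 0) = (4, 6, 3, 3)
  task-4 needs (3, 3, 2, 1) <= (4, 6, 3, 3) -> finishes; pool += (2, 2, 0, 1) = (6, 8, 3, 4)
  task-7 needs (1, 2, 2, 0) <= (6, 8, 3, 4) -> finishes; pool += (1, 0, 3, 0) = (7, 8, 6, 4)


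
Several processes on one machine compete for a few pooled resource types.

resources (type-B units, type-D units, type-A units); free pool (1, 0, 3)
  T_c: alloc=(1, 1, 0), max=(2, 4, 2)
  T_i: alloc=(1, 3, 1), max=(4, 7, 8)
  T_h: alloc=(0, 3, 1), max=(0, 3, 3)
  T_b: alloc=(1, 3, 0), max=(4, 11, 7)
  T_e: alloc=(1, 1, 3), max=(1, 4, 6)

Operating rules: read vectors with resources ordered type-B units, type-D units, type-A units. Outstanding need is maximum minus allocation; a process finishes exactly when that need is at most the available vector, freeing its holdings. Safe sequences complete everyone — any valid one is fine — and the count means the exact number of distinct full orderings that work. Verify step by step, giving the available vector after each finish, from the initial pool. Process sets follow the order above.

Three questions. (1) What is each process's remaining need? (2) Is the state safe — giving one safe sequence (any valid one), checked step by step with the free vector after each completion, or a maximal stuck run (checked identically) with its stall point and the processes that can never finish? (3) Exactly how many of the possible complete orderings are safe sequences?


(1) Remaining need (order type-B units, type-D units, type-A units):
  T_c: (1, 3, 2)
  T_i: (3, 4, 7)
  T_h: (0, 0, 2)
  T_b: (3, 8, 7)
  T_e: (0, 3, 3)
(2) SAFE. One safe sequence: T_h, T_e, T_c, T_i, T_b.
Key observation: reading the order forward, T_e is the first process whose need (0, 3, 3) meets the free pool (1, 3, 4) exactly on a resource it requests.
Verifying each step:
  pool = (1, 0, 3)
  T_h needs (0, 0, 2) <= (1, 0, 3) -> finishes; pool += (0, 3, 1) = (1, 3, 4)
  T_e needs (0, 3, 3) <= (1, 3, 4) -> finishes; pool += (1, 1, 3) = (2, 4, 7)
  T_c needs (1, 3, 2) <= (2, 4, 7) -> finishes; pool += (1, 1, 0) = (3, 5, 7)
  T_i needs (3, 4, 7) <= (3, 5, 7) -> finishes; pool += (1, 3, 1) = (4, 8, 8)
  T_b needs (3, 8, 7) <= (4, 8, 8) -> finishes; pool += (1, 3, 0) = (5, 11, 8)
(3) The exact count: 2 of the possible complete orderings are safe sequences.


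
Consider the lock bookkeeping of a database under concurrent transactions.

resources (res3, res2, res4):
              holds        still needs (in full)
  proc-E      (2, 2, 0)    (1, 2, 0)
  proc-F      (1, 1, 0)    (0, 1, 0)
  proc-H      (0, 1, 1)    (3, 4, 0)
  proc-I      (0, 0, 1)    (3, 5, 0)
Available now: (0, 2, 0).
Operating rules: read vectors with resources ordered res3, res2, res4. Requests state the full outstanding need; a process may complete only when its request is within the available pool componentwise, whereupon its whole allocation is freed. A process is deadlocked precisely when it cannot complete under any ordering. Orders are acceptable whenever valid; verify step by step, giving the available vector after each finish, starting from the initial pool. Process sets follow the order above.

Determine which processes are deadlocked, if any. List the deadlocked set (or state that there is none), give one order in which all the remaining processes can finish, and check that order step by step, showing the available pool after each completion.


Nothing here is deadlocked.
Key observation: proc-F fits the free pool immediately, and its release cascades until everyone finishes.
One completion order for the rest: proc-F, proc-E, proc-I, proc-H. Check, step by step:
  pool = (0, 2, 0)
  run proc-F (needs (0, 1, 0), free (0, 2, 0)); after release of (1, 1, 0) the pool is (1, 3, 0)
  run proc-E (needs (1, 2, 0), free (1, 3, 0)); after release of (2, 2, 0) the pool is (3, 5, 0)
  run proc-I (needs (3, 5, 0), free (3, 5, 0)); after release of (0, 0, 1) the pool is (3, 5, 1)
  run proc-H (needs (3, 4, 0), free (3, 5, 1)); after release of (0, 1, 1) the pool is (3, 6, 2)


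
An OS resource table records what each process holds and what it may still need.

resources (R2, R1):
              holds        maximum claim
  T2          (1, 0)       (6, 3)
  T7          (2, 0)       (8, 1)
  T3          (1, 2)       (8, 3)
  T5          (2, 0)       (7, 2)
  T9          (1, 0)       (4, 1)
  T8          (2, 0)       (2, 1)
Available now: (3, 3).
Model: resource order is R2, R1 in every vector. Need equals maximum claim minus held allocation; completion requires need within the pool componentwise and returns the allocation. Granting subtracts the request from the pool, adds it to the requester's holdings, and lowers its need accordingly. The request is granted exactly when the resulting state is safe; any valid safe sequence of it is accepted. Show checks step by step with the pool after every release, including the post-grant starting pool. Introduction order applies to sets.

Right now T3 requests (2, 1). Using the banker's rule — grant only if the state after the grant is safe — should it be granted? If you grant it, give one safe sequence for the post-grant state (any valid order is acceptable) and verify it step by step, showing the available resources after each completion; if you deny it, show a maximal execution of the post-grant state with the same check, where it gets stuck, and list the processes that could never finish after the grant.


DENY: after the grant no complete ordering would exist.
Key observation: after T8, T9 complete, (4, 2) is the best the pool ever gets, yet each leftover process wants more R2.
Pretend the grant happened; the run T8, T9 goes as far as possible. Verifying each step:
  pool = (1, 2)
  run T8 (needs (0, 1), free (1, 2)); after release of (2, 0) the pool is (3, 2)
  run T9 (needs (3, 1), free (3, 2)); after release of (1, 0) the pool is (4, 2)
  T2 still needs (5, 3) but only (4, 2) is free — short on R2 and R1
  T7 still needs (6, 1) but only (4, 2) is free — short on R2
  T3 still needs (5, 0) but only (4, 2) is free — short on R2
  T5 still needs (5, 2) but only (4, 2) is free — short on R2
Post-grant, the permanently blocked set is T2, T7, T3 and T5.


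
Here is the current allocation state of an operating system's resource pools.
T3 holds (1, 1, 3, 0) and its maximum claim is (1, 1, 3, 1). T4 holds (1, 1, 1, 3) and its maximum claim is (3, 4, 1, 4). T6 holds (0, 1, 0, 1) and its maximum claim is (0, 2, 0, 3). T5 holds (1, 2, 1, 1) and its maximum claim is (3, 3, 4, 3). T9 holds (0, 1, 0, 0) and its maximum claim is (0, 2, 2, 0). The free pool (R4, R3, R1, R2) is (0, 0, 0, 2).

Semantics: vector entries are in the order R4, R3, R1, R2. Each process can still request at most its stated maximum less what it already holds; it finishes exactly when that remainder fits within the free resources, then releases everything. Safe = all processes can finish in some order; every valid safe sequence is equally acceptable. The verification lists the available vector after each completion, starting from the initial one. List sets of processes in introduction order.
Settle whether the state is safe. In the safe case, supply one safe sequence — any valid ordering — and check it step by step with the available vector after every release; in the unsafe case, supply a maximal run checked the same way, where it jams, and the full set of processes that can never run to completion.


UNSAFE — no complete ordering exists.
Key observation: the pool after T3, T6, T9 is (1, 3, 3, 3); every surviving request exceeds it in R4, so progress ends there.
A maximal execution: T3, T6, T9 — then nothing else fits. Check, step by step:
  pool = (0, 0, 0, 2)
  T3: need (0, 0, 0, 1) fits (0, 0, 0, 2); releases (1, 1, 3, 0), pool now (1, 1, 3, 2)
  T6: need (0, 1, 0, 2) fits (1, 1, 3, 2); releases (0, 1, 0, 1), pool now (1, 2, 3, 3)
  T9: need (0, 1, 2, 0) fits (1, 2, 3, 3); releases (0, 1, 0, 0), pool now (1, 3, 3, 3)
  T4 cannot run: need (2, 3, 0, 1) vs free (1, 3, 3, 3) (insufficient R4)
  T5 cannot run: need (2, 1, 3, 2) vs free (1, 3, 3, 3) (insufficient R4)
Processes that can never finish: T4 and T5.


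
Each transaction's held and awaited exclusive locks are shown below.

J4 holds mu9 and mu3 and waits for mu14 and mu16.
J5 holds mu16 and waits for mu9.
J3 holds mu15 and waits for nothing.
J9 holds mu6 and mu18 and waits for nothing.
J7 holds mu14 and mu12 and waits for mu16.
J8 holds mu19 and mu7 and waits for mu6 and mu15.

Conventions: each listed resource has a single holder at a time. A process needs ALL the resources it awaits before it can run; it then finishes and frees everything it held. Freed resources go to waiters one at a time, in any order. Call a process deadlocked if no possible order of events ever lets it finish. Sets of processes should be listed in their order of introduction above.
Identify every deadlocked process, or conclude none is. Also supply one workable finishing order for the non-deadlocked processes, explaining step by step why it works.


Deadlocked: J4, J5 and J7.
Key observation: the loop J4 -> J5 -> J4 blocks itself forever; J7 is caught in further circular waits.
A valid finishing order for the others: J3, J9, J8.
Walking it through:
  run J3 (it waits on nothing); releases mu15
  run J9 (it waits on nothing); releases mu6 and mu18
  J8: everything it awaited (mu6 and mu15) is free; runs, freeing mu19 and mu7


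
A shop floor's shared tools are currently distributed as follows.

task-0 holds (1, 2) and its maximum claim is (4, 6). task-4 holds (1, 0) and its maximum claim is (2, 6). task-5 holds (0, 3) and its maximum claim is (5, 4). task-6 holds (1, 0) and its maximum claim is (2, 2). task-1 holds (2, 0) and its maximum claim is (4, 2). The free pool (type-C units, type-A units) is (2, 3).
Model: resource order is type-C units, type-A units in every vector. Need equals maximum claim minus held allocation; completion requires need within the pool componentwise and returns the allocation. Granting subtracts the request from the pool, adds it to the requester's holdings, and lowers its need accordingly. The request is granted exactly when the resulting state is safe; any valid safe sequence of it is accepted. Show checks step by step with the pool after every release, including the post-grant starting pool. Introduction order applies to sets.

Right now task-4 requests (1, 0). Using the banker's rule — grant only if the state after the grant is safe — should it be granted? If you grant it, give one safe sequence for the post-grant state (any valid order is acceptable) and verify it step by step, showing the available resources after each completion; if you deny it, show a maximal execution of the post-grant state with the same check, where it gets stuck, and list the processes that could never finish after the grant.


DENY: after the grant no complete ordering would exist.
Key observation: after task-6, task-1 the pool peaks at (4, 3), and each blocked process is short somewhere: task-0 on type-A units; task-4 on type-A units; task-5 on type-C units.
After a pretend grant, a maximal execution: task-6, task-1 — then nothing else fits. Check, step by step:
  pool = (1, 3)
  task-6 needs (1, 2) <= (1, 3) -> finishes; pool += (1, 0) = (2, 3)
  task-1 needs (2, 2) <= (2, 3) -> finishes; pool += (2, 0) = (4, 3)
  task-0 cannot run: need (3, 4) vs free (4, 3) (insufficient type-A units)
  task-4 cannot run: need (0, 6) vs free (4, 3) (insufficient type-A units)
  task-5 cannot run: need (5, 1) vs free (4, 3) (insufficient type-C units)
Processes that could never finish after the grant: task-0, task-4 and task-5.


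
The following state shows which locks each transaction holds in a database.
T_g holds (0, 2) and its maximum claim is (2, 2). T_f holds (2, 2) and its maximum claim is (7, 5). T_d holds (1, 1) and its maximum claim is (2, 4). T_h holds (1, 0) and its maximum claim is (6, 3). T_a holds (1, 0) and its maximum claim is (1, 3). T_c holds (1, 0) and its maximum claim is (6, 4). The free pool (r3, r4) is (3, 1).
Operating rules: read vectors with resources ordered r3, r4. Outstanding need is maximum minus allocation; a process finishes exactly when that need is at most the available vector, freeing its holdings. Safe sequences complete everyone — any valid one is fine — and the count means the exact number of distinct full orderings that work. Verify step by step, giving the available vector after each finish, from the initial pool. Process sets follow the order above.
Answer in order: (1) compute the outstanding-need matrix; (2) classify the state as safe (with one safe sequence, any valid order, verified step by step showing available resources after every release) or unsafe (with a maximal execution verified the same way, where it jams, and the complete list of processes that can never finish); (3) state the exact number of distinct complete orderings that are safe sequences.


(1) Need matrix, components ordered r3, r4:
  T_g: (2, 0)
  T_f: (5, 3)
  T_d: (1, 3)
  T_h: (5, 3)
  T_a: (0, 3)
  T_c: (5, 4)
(2) SAFE. One safe sequence: T_g, T_a, T_d, T_f, T_c, T_h.
Key observation: the order's first zero-slack moment is T_a ((0, 3) needed, (3, 3) free — a requested resource with nothing to spare).
Step-by-step check:
  pool = (3, 1)
  T_g needs (2, 0) <= (3, 1) -> finishes; pool += (0, 2) = (3, 3)
  T_a needs (0, 3) <= (3, 3) -> finishes; pool += (1, 0) = (4, 3)
  T_d needs (1, 3) <= (4, 3) -> finishes; pool += (1, 1) = (5, 4)
  T_f needs (5, 3) <= (5, 4) -> finishes; pool += (2, 2) = (7, 6)
  T_c needs (5, 4) <= (7, 6) -> finishes; pool += (1, 0) = (8, 6)
  T_h needs (5, 3) <= (8, 6) -> finishes; pool += (1, 0) = (9, 6)
(3) Exactly 12 of the possible complete orderings are safe sequences.


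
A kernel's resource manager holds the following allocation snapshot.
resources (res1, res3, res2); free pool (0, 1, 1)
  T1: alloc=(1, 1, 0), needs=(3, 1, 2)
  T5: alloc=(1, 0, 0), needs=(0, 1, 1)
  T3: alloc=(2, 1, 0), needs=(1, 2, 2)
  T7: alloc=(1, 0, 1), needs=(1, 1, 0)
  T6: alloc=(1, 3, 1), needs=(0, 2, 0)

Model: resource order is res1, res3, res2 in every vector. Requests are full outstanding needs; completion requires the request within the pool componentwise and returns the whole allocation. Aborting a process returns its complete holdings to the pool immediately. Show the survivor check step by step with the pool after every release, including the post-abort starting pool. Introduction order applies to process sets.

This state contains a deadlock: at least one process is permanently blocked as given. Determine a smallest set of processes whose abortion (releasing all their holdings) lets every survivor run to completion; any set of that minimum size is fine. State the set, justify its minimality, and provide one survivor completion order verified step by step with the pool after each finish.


Abort T3.
Key observation: T6 could never have finished before the abort; with (2, 1, 0) returned by T3, it fits at step 2.
Why nothing smaller works: aborting no one leaves the state deadlocked as given.
The survivors complete as T5, T6, T1, T7. Verifying each step (starting from the post-abort pool):
  pool = (2, 2, 1)
  T5 needs (0, 1, 1) <= (2, 2, 1) -> finishes; pool += (1, 0, 0) = (3, 2, 1)
  T6 needs (0, 2, 0) <= (3, 2, 1) -> finishes; pool += (1, 3, 1) = (4, 5, 2)
  T1 needs (3, 1, 2) <= (4, 5, 2) -> finishes; pool += (1, 1, 0) = (5, 6, 2)
  T7 needs (1, 1, 0) <= (5, 6, 2) -> finishes; pool += (1, 0, 1) = (6, 6, 3)


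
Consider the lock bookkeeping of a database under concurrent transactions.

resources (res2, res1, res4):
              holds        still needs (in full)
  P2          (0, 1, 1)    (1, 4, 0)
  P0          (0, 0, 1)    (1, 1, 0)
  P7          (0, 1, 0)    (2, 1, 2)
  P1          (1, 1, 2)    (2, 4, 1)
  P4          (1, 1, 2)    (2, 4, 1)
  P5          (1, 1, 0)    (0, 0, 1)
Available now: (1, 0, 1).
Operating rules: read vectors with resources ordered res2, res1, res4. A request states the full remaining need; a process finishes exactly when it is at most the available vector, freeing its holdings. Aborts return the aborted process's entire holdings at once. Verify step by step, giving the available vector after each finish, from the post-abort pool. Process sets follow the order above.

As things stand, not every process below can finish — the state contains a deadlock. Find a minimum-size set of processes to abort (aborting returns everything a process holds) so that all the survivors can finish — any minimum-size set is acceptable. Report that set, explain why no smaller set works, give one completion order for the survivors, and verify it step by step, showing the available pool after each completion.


Abort P1 and P4.
Key observation: the deadlocked P2 becomes finishable only because P1 and P4 released (2, 2, 4); it completes at step 4 below.
No one abort is enough; case by case: P2 alone leaves P1 blocked (short on res1); P0 alone leaves P2 blocked (short on res1); P7 alone leaves P2 blocked (short on res1); P1 alone leaves P2 blocked (short on res1); P4 alone leaves P2 blocked (short on res1); P5 alone leaves P2 blocked (short on res1).
Survivors finish in the order: P7, P5, P0, P2. Verifying each step (pool after the aborts first):
  pool = (3, 2, 5)
  run P7 (needs (2, 1, 2), free (3, 2, 5)); after release of (0, 1, 0) the pool is (3, 3, 5)
  run P5 (needs (0, 0, 1), free (3, 3, 5)); after release of (1, 1, 0) the pool is (4, 4, 5)
  run P0 (needs (1, 1, 0), free (4, 4, 5)); after release of (0, 0, 1) the pool is (4, 4, 6)
  run P2 (needs (1, 4, 0), free (4, 4, 6)); after release of (0, 1, 1) the pool is (4, 5, 7)


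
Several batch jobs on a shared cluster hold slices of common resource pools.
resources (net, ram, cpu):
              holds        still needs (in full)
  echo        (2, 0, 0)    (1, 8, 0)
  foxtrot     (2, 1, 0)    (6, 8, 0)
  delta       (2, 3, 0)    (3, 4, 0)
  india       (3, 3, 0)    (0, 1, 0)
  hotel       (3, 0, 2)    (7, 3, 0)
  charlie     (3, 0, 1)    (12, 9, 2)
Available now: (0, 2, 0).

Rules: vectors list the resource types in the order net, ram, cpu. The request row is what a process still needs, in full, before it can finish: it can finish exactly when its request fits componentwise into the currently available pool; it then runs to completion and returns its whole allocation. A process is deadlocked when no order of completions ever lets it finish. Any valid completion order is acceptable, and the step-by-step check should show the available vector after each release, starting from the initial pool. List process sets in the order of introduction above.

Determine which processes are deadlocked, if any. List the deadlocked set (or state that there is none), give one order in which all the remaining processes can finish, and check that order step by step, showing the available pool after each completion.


No process is deadlocked.
Key observation: india fits the free pool immediately, and its release cascades until everyone finishes.
One completion order for the rest: india, delta, echo, foxtrot, hotel, charlie. Step-by-step check:
  pool = (0, 2, 0)
  run india (needs (0, 1, 0), free (0, 2, 0)); after release of (3, 3, 0) the pool is (3, 5, 0)
  run delta (needs (3, 4, 0), free (3, 5, 0)); after release of (2, 3, 0) the pool is (5, 8, 0)
  run echo (needs (1, 8, 0), free (5, 8, 0)); after release of (2, 0, 0) the pool is (7, 8, 0)
  run foxtrot (needs (6, 8, 0), free (7, 8, 0)); after release of (2, 1, 0) the pool is (9, 9, 0)
  run hotel (needs (7, 3, 0), free (9, 9, 0)); after release of (3, 0, 2) the pool is (12, 9, 2)
  run charlie (needs (12, 9, 2), free (12, 9, 2)); after release of (3, 0, 1) the pool is (15, 9, 3)


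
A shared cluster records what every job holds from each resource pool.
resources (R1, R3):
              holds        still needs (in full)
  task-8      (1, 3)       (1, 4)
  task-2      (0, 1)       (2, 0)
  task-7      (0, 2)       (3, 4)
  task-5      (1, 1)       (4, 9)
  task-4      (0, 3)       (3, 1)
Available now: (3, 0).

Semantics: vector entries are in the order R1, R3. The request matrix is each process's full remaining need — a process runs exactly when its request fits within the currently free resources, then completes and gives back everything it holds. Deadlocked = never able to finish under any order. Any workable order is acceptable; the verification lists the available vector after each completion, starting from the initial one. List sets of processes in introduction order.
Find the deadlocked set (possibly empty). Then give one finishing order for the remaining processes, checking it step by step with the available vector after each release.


Nothing here is deadlocked.
Key observation: task-2 leads a chain of completions in which each release enables another process.
One completion order for the rest: task-2, task-4, task-7, task-8, task-5. Walking it through:
  pool = (3, 0)
  task-2 needs (2, 0) <= (3, 0) -> finishes; pool += (0, 1) = (3, 1)
  task-4 needs (3, 1) <= (3, 1) -> finishes; pool += (0, 3) = (3, 4)
  task-7 needs (3, 4) <= (3, 4) -> finishes; pool += (0, 2) = (3, 6)
  task-8 needs (1, 4) <= (3, 6) -> finishes; pool += (1, 3) = (4, 9)
  task-5 needs (4, 9) <= (4, 9) -> finishes; pool += (1, 1) = (5, 10)


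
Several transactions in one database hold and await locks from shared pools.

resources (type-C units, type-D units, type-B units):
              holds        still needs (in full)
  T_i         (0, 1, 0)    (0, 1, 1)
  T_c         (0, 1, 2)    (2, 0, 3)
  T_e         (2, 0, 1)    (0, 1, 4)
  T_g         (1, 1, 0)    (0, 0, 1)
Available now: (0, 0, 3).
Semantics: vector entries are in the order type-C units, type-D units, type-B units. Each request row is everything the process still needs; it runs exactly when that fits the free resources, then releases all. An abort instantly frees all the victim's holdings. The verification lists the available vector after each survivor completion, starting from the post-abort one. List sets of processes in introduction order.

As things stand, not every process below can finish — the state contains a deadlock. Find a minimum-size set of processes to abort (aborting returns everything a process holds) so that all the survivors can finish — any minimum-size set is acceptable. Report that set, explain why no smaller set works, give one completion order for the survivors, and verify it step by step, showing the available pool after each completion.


The answer: abort T_c.
Key observation: T_e could never have finished before the abort; with (0, 1, 2) returned by T_c, it fits at step 1.
Why nothing smaller works: aborting no one leaves the state deadlocked as given.
The survivors complete as T_e, T_i, T_g. Verifying each step (starting from the post-abort pool):
  pool = (0, 1, 5)
  T_e needs (0, 1, 4) <= (0, 1, 5) -> finishes; pool += (2, 0, 1) = (2, 1, 6)
  T_i needs (0, 1, 1) <= (2, 1, 6) -> finishes; pool += (0, 1, 0) = (2, 2, 6)
  T_g needs (0, 0, 1) <= (2, 2, 6) -> finishes; pool += (1, 1, 0) = (3, 3, 6)


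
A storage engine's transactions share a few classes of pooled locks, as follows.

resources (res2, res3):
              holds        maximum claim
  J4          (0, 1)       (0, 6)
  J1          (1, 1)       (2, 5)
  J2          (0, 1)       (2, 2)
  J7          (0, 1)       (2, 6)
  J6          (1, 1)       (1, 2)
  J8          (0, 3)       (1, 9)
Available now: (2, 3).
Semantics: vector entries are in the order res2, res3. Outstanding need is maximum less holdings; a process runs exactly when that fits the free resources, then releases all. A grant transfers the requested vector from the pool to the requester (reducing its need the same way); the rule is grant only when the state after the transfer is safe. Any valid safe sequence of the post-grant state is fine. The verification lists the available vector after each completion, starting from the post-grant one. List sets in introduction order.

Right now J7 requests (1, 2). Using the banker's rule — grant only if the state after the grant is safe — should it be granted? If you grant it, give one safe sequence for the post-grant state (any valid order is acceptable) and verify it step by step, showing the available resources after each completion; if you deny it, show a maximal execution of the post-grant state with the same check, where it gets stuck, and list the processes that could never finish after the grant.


GRANT. The post-grant state is safe; one safe sequence: J6, J2, J7, J4, J8, J1.
Key observation: with (1, 1) left after the transfer, J6 can run at once — the state stays safe.
Verifying the post-grant state step by step:
  pool = (1, 1)
  J6 needs (0, 1) <= (1, 1) -> finishes; pool += (1, 1) = (2, 2)
  J2 needs (2, 1) <= (2, 2) -> finishes; pool += (0, 1) = (2, 3)
  J7 needs (1, 3) <= (2, 3) -> finishes; pool += (1, 3) = (3, 6)
  J4 needs (0, 5) <= (3, 6) -> finishes; pool += (0, 1) = (3, 7)
  J8 needs (1, 6) <= (3, 7) -> finishes; pool += (0, 3) = (3, 10)
  J1 needs (1, 4) <= (3, 10) -> finishes; pool += (1, 1) = (4, 11)


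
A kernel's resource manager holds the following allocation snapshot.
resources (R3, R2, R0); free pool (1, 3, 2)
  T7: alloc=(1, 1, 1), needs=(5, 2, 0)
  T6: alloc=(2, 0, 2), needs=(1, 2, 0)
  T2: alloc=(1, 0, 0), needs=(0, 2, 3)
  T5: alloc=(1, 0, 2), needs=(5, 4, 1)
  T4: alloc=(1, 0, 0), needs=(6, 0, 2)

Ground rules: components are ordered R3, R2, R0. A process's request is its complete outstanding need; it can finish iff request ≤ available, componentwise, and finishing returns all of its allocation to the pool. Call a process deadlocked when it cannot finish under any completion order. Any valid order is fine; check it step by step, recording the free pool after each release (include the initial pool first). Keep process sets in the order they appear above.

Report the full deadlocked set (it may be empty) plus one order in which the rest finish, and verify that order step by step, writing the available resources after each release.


The deadlocked set is T7, T5 and T4.
Key observation: after T6, T2 complete, (4, 3, 4) is the best the pool ever gets, yet each leftover process wants more R3.
One completion order for the rest: T6, T2. Walking it through:
  pool = (1, 3, 2)
  T6 needs (1, 2, 0) <= (1, 3, 2) -> finishes; pool += (2, 0, 2) = (3, 3, 4)
  T2 needs (0, 2, 3) <= (3, 3, 4) -> finishes; pool += (1, 0, 0) = (4, 3, 4)
None of the blocked processes ever fits:
  T7 cannot run: need (5, 2, 0) vs free (4, 3, 4) (insufficient R3)
  T5 cannot run: need (5, 4, 1) vs free (4, 3, 4) (insufficient R3 and R2)
  T4 cannot run: need (6, 0, 2) vs free (4, 3, 4) (insufficient R3)


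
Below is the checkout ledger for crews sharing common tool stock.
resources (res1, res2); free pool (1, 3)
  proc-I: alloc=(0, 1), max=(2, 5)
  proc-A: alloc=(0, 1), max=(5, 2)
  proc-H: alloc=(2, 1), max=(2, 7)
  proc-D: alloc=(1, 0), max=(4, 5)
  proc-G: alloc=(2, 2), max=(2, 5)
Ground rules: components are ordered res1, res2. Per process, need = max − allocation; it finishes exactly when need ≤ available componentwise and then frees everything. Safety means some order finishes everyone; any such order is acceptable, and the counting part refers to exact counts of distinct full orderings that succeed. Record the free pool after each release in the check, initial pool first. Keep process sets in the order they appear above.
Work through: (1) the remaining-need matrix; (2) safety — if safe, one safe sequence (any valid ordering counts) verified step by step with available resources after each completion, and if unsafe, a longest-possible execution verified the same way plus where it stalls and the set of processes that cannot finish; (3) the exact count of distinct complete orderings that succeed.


(1) Remaining need (order res1, res2):
  proc-I: (2, 4)
  proc-A: (5, 1)
  proc-H: (0, 6)
  proc-D: (3, 5)
  proc-G: (0, 3)
(2) SAFE — a valid safe sequence is proc-G, proc-I, proc-H, proc-D, proc-A.
Key observation: the order's first zero-slack moment is proc-G ((0, 3) needed, (1, 3) free — a requested resource with nothing to spare).
Check, step by step:
  pool = (1, 3)
  run proc-G (needs (0, 3), free (1, 3)); after release of (2, 2) the pool is (3, 5)
  run proc-I (needs (2, 4), free (3, 5)); after release of (0, 1) the pool is (3, 6)
  run proc-H (needs (0, 6), free (3, 6)); after release of (2, 1) the pool is (5, 7)
  run proc-D (needs (3, 5), free (5, 7)); after release of (1, 0) the pool is (6, 7)
  run proc-A (needs (5, 1), free (6, 7)); after release of (0, 1) the pool is (6, 8)
(3) Exactly 4 of the possible complete orderings are safe sequences.
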